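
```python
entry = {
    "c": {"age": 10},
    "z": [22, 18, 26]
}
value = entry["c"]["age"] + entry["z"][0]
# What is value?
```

Trace:
`entry = { ...` → entry = {'c': {'age': 10}, 'z': [22, 18, 26]}
`value = entry["c"]["age"] + entry["z"][0]` → value = 32
So value = 32

Answer: 32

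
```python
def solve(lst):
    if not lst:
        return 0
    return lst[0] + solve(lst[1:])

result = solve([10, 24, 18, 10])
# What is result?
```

10 + 24 + 18 + 10 + 0 = 62

Answer: 62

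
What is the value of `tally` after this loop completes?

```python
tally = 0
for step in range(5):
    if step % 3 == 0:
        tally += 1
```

Count numbers divisible by 3 in range(5)
`tally` takes the values: 0 → 1 → 2

Answer: 2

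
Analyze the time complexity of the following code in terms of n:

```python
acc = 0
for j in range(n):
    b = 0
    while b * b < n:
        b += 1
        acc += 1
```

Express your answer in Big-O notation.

Each loop level contributes: n × √n. Multiplying the contributions gives O(n√n).

Answer: O(n√n)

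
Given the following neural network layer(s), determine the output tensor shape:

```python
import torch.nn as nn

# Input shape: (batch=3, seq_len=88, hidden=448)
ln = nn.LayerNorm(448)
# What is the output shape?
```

Input: (3, 88, 448) -> Output: (3, 88, 448)

Answer: (3, 88, 448)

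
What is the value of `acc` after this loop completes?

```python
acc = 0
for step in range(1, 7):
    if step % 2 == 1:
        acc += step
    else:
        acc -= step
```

Add odd, subtract even
`acc` takes the values: 0 → 1 → -1 → 2 → -2 → 3 → -3

Answer: -3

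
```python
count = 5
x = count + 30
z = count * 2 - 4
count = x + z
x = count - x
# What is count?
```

Trace:
`count = 5` → count = 5
`x = count + 30` → x = 35
`z = count * 2 - 4` → z = 6
`count = x + z` → count = 41
`x = count - x` → x = 6
So count = 41

Answer: 41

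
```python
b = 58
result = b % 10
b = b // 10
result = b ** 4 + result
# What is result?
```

Trace:
`b = 58` → b = 58
`result = b % 10` → result = 8
`b = b // 10` → b = 5
`result = b ** 4 + result` → result = 633
So result = 633

Answer: 633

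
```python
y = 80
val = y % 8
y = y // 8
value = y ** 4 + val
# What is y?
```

Trace:
`y = 80` → y = 80
`val = y % 8` → val = 0
`y = y // 8` → y = 10
`value = y ** 4 + val` → value = 10000
So y = 10

Answer: 10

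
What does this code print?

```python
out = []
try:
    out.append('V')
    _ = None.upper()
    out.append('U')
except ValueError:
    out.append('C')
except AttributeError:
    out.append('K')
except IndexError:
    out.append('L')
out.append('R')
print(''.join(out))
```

Execution trace: 'V' (try body) → 'K' (except AttributeError) → 'R' (after the try/except). Output: VKR

Answer: VKR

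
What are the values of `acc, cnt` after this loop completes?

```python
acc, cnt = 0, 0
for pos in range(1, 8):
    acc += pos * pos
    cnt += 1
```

Sum of squares and count
`acc, cnt` takes the values: (0, 0) → (1, 0) → (1, 1) → (5, 1) → (5, 2) → (14, 2) → (14, 3) → (30, 3) → (30, 4) → (55, 4) → (55, 5) → (91, 5) → (91, 6) → (140, 6) → (140, 7)

Answer: 140, 7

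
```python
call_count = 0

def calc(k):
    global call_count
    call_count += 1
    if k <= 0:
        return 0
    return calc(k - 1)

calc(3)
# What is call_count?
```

Linear recursion stepping by 1: 4 calls from k=3 down to ≤0.

Answer: 4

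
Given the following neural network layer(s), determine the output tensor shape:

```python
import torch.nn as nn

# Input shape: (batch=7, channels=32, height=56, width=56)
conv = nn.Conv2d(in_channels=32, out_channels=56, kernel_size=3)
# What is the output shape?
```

Input: (7, 32, 56, 56) -> Output: (7, 56, 54, 54)

Answer: (7, 56, 54, 54)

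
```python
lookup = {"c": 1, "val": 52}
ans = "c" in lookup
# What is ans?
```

Trace:
`lookup = {"c": 1, "val": 52}` → lookup = {'c': 1, 'val': 52}
`ans = "c" in lookup` → ans = True
So ans = True

Answer: True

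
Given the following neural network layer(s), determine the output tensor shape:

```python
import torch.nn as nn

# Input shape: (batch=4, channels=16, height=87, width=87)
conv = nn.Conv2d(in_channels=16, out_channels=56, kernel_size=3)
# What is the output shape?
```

Input: (4, 16, 87, 87) -> Output: (4, 56, 85, 85)

Answer: (4, 56, 85, 85)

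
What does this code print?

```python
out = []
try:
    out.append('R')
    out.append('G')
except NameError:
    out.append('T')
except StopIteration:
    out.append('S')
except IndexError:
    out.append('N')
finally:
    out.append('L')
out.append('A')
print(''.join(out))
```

Execution trace: 'R' (try body) → 'G' (try body, no exception) → 'L' (finally) → 'A' (after the try/except). Output: RGLA

Answer: RGLA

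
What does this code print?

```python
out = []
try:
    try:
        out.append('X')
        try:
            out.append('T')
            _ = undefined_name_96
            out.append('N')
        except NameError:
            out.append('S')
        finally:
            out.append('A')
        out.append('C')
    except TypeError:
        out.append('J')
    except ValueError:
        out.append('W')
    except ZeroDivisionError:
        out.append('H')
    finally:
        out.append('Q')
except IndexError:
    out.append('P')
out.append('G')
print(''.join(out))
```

Execution trace: 'X' (try body) → 'T' (inner try body) → 'S' (inner except NameError) → 'A' (inner finally) → 'C' (try body, no exception) → 'Q' (finally) → 'G' (after the try/except). Output: XTSACQG

Answer: XTSACQG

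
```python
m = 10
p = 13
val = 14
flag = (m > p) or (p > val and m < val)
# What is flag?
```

Trace:
`m = 10` → m = 10
`p = 13` → p = 13
`val = 14` → val = 14
`flag = (m > p) or (p > val and m < val)` → flag = False
So flag = False

Answer: False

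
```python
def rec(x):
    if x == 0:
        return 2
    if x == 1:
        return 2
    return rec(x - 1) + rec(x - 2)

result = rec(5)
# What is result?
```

Build up from base cases: rec(0)=2, rec(1)=2, rec(2)=4, rec(3)=6, rec(4)=10, rec(5)=16

Answer: 16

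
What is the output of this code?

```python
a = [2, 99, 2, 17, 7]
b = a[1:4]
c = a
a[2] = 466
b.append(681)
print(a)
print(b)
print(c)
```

Key concept: slice vs alias.
Step by step:
`a = [2, 99, 2, 17, 7]` → a = [2, 99, 2, 17, 7]
`b = a[1:4]` → b = [99, 2, 17]
`c = a` → c = [2, 99, 2, 17, 7] (same object as a)
`a[2] = 466` → a = [2, 99, 466, 17, 7] (same object as c); c = [2, 99, 466, 17, 7] (same object as a)
`b.append(681)` → b = [99, 2, 17, 681]
`print(a)` → prints [2, 99, 466, 17, 7]
`print(b)` → prints [99, 2, 17, 681]
`print(c)` → prints [2, 99, 466, 17, 7]

Answer:
[2, 99, 466, 17, 7]
[99, 2, 17, 681]
[2, 99, 466, 17, 7]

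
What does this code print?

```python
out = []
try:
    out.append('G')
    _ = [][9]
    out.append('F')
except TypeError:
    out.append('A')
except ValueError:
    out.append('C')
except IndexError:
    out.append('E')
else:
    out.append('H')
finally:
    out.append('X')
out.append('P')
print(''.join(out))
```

Execution trace: 'G' (try body) → 'E' (except IndexError) → 'X' (finally) → 'P' (after the try/except). Output: GEXP

Answer: GEXP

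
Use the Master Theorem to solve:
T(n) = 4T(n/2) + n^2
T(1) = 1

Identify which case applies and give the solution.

a=4, b=2, f(n)=n^2. log_2(4) = 2. Since c=2 = 2, Case 2 applies: T(n) = Θ(n^log_b(a) · log n) = O(n^2 log n).

Answer: O(n^2 log n) - Case 2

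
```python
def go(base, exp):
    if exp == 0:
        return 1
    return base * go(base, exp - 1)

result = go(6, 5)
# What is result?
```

go(6, 5) = 6 * 6 * 6 * 6 * 6 = 7776

Answer: 7776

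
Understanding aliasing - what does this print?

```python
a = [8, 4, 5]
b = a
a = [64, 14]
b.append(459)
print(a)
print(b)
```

Key concept: rebinding vs mutation: a is rebound to a new list, b still points at the original.
Step by step:
`a = [8, 4, 5]` → a = [8, 4, 5]
`b = a` → b = [8, 4, 5] (same object as a)
`a = [64, 14]` → a = [64, 14]
`b.append(459)` → b = [8, 4, 5, 459]
`print(a)` → prints [64, 14]
`print(b)` → prints [8, 4, 5, 459]

Answer:
[64, 14]
[8, 4, 5, 459]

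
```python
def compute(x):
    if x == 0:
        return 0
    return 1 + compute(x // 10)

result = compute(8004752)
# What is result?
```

Count of digits of 8004752: 7

Answer: 7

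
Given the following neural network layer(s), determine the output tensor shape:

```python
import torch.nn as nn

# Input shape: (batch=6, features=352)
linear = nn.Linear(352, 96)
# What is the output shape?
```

Input: (6, 352) -> Output: (6, 96)

Answer: (6, 96)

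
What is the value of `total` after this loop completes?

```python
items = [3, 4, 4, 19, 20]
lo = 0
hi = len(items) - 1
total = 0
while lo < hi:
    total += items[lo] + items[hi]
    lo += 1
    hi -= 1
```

Sum of pairs from ends
`total` takes the values: 0 → 23 → 46

Answer: 46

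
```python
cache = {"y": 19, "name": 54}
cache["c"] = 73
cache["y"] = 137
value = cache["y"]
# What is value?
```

Trace:
`cache = {"y": 19, "name": 54}` → cache = {'y': 19, 'name': 54}
`cache["c"] = 73` → cache = {'y': 19, 'name': 54, 'c': 73}
`cache["y"] = 137` → cache = {'y': 137, 'name': 54, 'c': 73}
`value = cache["y"]` → value = 137
So value = 137

Answer: 137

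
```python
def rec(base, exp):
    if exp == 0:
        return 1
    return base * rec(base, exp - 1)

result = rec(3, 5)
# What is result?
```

rec(3, 5) = 3 * 3 * 3 * 3 * 3 = 243

Answer: 243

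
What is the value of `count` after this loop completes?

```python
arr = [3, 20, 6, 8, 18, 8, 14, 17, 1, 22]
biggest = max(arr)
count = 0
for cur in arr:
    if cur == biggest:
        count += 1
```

Count of max value 22 in [3, 20, 6, 8, 18, 8, 14, 17, 1, 22]
`count` takes the values: 0 → 1

Answer: 1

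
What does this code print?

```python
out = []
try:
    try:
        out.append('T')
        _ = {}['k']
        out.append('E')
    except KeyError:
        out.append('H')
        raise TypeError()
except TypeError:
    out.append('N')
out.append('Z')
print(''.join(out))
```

Execution trace: 'T' (inner try body) → 'H' (inner except KeyError) → 'N' (outer except TypeError) → 'Z' (after the try/except). Output: THNZ

Answer: THNZ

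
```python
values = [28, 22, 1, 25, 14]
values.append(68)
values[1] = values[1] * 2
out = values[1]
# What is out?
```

Trace:
`values = [28, 22, 1, 25, 14]` → values = [28, 22, 1, 25, 14]
`values.append(68)` → values = [28, 22, 1, 25, 14, 68]
`values[1] = values[1] * 2` → values = [28, 44, 1, 25, 14, 68]
`out = values[1]` → out = 44
So out = 44

Answer: 44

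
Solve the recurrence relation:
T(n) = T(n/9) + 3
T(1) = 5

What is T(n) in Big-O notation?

Each step divides n by 9 and adds 3. After log_9(n) steps we reach T(1)=5. So T(n) = 3·log_9(n) + 5 = O(log n).

Answer: O(log n)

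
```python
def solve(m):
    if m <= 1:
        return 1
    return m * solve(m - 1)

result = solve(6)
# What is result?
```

solve(6) = 6 * 5 * 4 * 3 * 2 * 1 = 720

Answer: 720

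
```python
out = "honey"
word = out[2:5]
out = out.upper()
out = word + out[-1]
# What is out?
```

Trace:
`out = "honey"` → out = 'honey'
`word = out[2:5]` → word = 'ney'
`out = out.upper()` → out = 'HONEY'
`out = word + out[-1]` → out = 'neyY'
So out = 'neyY'

Answer: 'neyY'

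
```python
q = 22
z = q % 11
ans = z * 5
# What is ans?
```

Trace:
`q = 22` → q = 22
`z = q % 11` → z = 0
`ans = z * 5` → ans = 0
So ans = 0

Answer: 0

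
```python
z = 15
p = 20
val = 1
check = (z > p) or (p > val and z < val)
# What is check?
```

Trace:
`z = 15` → z = 15
`p = 20` → p = 20
`val = 1` → val = 1
`check = (z > p) or (p > val and z < val)` → check = False
So check = False

Answer: False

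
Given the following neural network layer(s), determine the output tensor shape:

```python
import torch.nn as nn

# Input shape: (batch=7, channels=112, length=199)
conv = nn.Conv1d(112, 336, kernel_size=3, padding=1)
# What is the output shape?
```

Input: (7, 112, 199) -> Output: (7, 336, 199)

Answer: (7, 336, 199)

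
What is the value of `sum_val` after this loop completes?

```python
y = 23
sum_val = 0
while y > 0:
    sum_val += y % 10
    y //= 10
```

Sum digits of 23
`sum_val` takes the values: 0 → 3 → 5

Answer: 5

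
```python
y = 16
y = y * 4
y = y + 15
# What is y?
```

Trace:
`y = 16` → y = 16
`y = y * 4` → y = 64
`y = y + 15` → y = 79
So y = 79

Answer: 79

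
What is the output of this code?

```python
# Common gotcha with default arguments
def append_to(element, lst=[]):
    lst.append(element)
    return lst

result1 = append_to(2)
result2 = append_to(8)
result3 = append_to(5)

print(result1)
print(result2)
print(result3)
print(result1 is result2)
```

Key concept: mutable default argument gotcha.
Step by step:
`result1 = append_to(2)` → result1 = [2]
`result2 = append_to(8)` → result1 = [2, 8] (same object as result2); result2 = [2, 8] (same object as result1)
`result3 = append_to(5)` → result1 = [2, 8, 5] (same object as result2, result3); result2 = [2, 8, 5] (same object as result1, result3); result3 = [2, 8, 5] (same object as result1, result2)
`print(result1)` → prints [2, 8, 5]
`print(result2)` → prints [2, 8, 5]
`print(result3)` → prints [2, 8, 5]
`print(result1 is result2)` → prints True

Answer:
[2, 8, 5]
[2, 8, 5]
[2, 8, 5]
True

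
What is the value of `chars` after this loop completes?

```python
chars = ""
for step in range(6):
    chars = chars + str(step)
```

Concatenate digits 0 to 5
`chars` takes the values: "" → "0" → "01" → "012" → "0123" → "01234" → "012345"

Answer: "012345"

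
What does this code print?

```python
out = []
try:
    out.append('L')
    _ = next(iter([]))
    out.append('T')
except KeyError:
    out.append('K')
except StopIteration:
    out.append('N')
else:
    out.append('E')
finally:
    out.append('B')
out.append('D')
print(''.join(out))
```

Execution trace: 'L' (try body) → 'N' (except StopIteration) → 'B' (finally) → 'D' (after the try/except). Output: LNBD

Answer: LNBD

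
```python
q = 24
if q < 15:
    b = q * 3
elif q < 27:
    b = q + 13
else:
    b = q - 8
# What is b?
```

Trace:
`q = 24` → q = 24
`if q < 15: ...` → q < 15 is False, q < 27 is True → b = 37
So b = 37

Answer: 37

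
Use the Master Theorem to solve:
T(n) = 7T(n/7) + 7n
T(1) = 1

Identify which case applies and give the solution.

a=7, b=7, f(n)=7n. log_7(7) = 1. Since c=1 = 1, Case 2 applies: T(n) = Θ(n^log_b(a) · log n) = O(n log n).

Answer: O(n log n) - Case 2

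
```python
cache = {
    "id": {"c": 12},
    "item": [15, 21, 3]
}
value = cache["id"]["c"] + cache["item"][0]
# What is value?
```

Trace:
`cache = { ...` → cache = {'id': {'c': 12}, 'item': [15, 21, 3]}
`value = cache["id"]["c"] + cache["item"][0]` → value = 27
So value = 27

Answer: 27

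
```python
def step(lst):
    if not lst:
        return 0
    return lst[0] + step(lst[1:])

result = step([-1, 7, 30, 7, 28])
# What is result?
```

(-1) + 7 + 30 + 7 + 28 + 0 = 71

Answer: 71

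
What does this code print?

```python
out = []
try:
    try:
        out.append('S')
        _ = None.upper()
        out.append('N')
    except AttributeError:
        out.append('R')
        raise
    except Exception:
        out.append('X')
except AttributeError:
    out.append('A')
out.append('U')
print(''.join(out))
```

Execution trace: 'S' (try body) → 'R' (except AttributeError) → 'A' (outer except AttributeError) → 'U' (after the try/except). Output: SRAU

Answer: SRAU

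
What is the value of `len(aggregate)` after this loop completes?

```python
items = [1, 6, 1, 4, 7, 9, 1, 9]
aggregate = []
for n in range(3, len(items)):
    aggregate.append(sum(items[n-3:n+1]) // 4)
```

Number of 4-element averages
`aggregate` takes the values: [] → [3] → [3, 4] → [3, 4, 5] → [3, 4, 5, 5] → [3, 4, 5, 5, 6]
So `len(aggregate)` = 5

Answer: 5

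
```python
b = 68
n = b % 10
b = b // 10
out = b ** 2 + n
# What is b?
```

Trace:
`b = 68` → b = 68
`n = b % 10` → n = 8
`b = b // 10` → b = 6
`out = b ** 2 + n` → out = 44
So b = 6

Answer: 6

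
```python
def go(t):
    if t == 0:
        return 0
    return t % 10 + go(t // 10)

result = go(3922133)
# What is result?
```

Sum of digits of 3922133: 3 + 3 + 1 + 2 + 2 + 9 + 3 = 23

Answer: 23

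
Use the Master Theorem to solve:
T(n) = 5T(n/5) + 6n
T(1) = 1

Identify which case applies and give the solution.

a=5, b=5, f(n)=6n. log_5(5) = 1. Since c=1 = 1, Case 2 applies: T(n) = Θ(n^log_b(a) · log n) = O(n log n).

Answer: O(n log n) - Case 2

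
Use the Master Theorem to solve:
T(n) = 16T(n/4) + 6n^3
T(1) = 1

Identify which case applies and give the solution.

a=16, b=4, f(n)=6n^3. log_4(16) = 2. Since c=3 > 2 and the regularity condition holds (16(n/4)^3 = (16/4^3)n^3 with 16/4^3 < 1), Case 3 applies: T(n) = Θ(f(n)) = O(n^3).

Answer: O(n^3) - Case 3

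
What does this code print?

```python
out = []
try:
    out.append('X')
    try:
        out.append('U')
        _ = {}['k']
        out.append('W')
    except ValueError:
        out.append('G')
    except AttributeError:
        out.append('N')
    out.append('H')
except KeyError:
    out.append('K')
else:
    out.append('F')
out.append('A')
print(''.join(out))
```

Execution trace: 'X' (try body) → 'U' (inner try body) → 'K' (except KeyError) → 'A' (after the try/except). Output: XUKA

Answer: XUKA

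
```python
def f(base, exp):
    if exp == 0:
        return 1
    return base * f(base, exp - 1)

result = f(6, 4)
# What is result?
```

f(6, 4) = 6 * 6 * 6 * 6 = 1296

Answer: 1296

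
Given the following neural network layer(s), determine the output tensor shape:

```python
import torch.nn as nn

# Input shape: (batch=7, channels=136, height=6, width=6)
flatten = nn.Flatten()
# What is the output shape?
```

Input: (7, 136, 6, 6) -> Output: (7, 4896)

Answer: (7, 4896)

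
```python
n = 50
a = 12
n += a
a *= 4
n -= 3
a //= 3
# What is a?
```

Trace:
`n = 50` → n = 50
`a = 12` → a = 12
`n += a` → n = 62
`a *= 4` → a = 48
`n -= 3` → n = 59
`a //= 3` → a = 16
So a = 16

Answer: 16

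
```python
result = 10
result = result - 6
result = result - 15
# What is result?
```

Trace:
`result = 10` → result = 10
`result = result - 6` → result = 4
`result = result - 15` → result = -11
So result = -11

Answer: -11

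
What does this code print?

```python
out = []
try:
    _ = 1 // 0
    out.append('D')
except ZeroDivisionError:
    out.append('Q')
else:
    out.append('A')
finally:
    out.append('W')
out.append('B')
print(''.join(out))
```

Execution trace: 'Q' (except ZeroDivisionError) → 'W' (finally) → 'B' (after the try/except). Output: QWB

Answer: QWB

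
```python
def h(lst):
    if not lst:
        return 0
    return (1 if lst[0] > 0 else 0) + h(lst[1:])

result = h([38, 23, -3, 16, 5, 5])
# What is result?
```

Count of positive elements in [38, 23, -3, 16, 5, 5] = 5

Answer: 5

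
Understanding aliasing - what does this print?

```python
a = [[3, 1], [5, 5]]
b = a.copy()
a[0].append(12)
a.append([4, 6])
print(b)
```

Key concept: shallow copy with nested lists.
Step by step:
`a = [[3, 1], [5, 5]]` → a = [[3, 1], [5, 5]]
`b = a.copy()` → b = [[3, 1], [5, 5]]
`a[0].append(12)` → a = [[3, 1, 12], [5, 5]]; b = [[3, 1, 12], [5, 5]]
`a.append([4, 6])` → a = [[3, 1, 12], [5, 5], [4, 6]]
`print(b)` → prints [[3, 1, 12], [5, 5]]

Answer: [[3, 1, 12], [5, 5]]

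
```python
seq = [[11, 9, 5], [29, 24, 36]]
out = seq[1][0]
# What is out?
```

Trace:
`seq = [[11, 9, 5], [29, 24, 36]]` → seq = [[11, 9, 5], [29, 24, 36]]
`out = seq[1][0]` → out = 29
So out = 29

Answer: 29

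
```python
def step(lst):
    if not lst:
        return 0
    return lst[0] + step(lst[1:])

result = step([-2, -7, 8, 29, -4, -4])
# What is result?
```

(-2) + (-7) + 8 + 29 + (-4) + (-4) + 0 = 20

Answer: 20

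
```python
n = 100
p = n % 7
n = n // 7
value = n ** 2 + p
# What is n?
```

Trace:
`n = 100` → n = 100
`p = n % 7` → p = 2
`n = n // 7` → n = 14
`value = n ** 2 + p` → value = 198
So n = 14

Answer: 14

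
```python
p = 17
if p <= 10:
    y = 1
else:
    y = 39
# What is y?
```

Trace:
`p = 17` → p = 17
`if p <= 10: ...` → p <= 10 is False, take else branch → y = 39
So y = 39

Answer: 39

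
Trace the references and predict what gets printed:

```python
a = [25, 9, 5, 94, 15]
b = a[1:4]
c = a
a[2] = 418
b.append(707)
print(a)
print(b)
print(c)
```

Key concept: slice vs alias.
Step by step:
`a = [25, 9, 5, 94, 15]` → a = [25, 9, 5, 94, 15]
`b = a[1:4]` → b = [9, 5, 94]
`c = a` → c = [25, 9, 5, 94, 15] (same object as a)
`a[2] = 418` → a = [25, 9, 418, 94, 15] (same object as c); c = [25, 9, 418, 94, 15] (same object as a)
`b.append(707)` → b = [9, 5, 94, 707]
`print(a)` → prints [25, 9, 418, 94, 15]
`print(b)` → prints [9, 5, 94, 707]
`print(c)` → prints [25, 9, 418, 94, 15]

Answer:
[25, 9, 418, 94, 15]
[9, 5, 94, 707]
[25, 9, 418, 94, 15]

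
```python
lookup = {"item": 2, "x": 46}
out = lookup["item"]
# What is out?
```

Trace:
`lookup = {"item": 2, "x": 46}` → lookup = {'item': 2, 'x': 46}
`out = lookup["item"]` → out = 2
So out = 2

Answer: 2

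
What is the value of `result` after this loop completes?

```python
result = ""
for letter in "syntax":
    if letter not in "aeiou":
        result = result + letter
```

Remove vowels from 'syntax'
`result` takes the values: "" → "s" → "sy" → "syn" → "synt" → "syntx"

Answer: "syntx"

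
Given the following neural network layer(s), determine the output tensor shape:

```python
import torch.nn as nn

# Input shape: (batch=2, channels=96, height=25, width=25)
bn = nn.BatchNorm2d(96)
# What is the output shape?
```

Input: (2, 96, 25, 25) -> Output: (2, 96, 25, 25)

Answer: (2, 96, 25, 25)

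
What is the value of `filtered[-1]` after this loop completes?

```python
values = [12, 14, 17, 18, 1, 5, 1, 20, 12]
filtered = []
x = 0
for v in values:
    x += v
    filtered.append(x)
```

Cumulative sum ends at 100
`filtered` takes the values: [] → [12] → [12, 26] → [12, 26, 43] → [12, 26, 43, 61] → [12, 26, 43, 61, 62] → [12, 26, 43, 61, 62, 67] → [12, 26, 43, 61, 62, 67, 68] → [12, 26, 43, 61, 62, 67, 68, 88] → [12, 26, 43, 61, 62, 67, 68, 88, 100]
So `filtered[-1]` = 100

Answer: 100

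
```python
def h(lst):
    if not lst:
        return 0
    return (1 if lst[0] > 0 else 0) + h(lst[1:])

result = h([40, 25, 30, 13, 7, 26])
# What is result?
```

Count of positive elements in [40, 25, 30, 13, 7, 26] = 6

Answer: 6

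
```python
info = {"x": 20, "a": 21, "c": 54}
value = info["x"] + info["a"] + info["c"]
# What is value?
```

Trace:
`info = {"x": 20, "a": 21, "c": 54}` → info = {'x': 20, 'a': 21, 'c': 54}
`value = info["x"] + info["a"] + info["c"]` → value = 95
So value = 95

Answer: 95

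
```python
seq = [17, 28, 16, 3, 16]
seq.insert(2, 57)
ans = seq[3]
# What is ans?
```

Trace:
`seq = [17, 28, 16, 3, 16]` → seq = [17, 28, 16, 3, 16]
`seq.insert(2, 57)` → seq = [17, 28, 57, 16, 3, 16]
`ans = seq[3]` → ans = 16
So ans = 16

Answer: 16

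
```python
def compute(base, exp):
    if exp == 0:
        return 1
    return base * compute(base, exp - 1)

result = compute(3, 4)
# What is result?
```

compute(3, 4) = 3 * 3 * 3 * 3 = 81

Answer: 81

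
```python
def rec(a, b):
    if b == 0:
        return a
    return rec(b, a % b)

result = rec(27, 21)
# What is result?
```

rec(27, 21) -> rec(21, 6) -> rec(6, 3) -> rec(3, 0) -> 3

Answer: 3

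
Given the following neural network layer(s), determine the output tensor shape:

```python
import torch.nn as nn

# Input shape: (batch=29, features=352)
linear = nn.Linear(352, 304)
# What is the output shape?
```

Input: (29, 352) -> Output: (29, 304)

Answer: (29, 304)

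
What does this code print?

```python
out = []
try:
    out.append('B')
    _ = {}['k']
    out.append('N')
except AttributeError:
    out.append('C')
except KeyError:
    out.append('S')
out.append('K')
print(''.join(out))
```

Execution trace: 'B' (try body) → 'S' (except KeyError) → 'K' (after the try/except). Output: BSK

Answer: BSK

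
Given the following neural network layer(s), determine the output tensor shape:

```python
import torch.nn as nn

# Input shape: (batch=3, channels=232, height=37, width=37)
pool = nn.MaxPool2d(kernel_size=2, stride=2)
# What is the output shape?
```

Input: (3, 232, 37, 37) -> Output: (3, 232, 18, 18)

Answer: (3, 232, 18, 18)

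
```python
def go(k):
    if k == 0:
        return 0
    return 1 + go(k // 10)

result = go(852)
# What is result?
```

Count of digits of 852: 3

Answer: 3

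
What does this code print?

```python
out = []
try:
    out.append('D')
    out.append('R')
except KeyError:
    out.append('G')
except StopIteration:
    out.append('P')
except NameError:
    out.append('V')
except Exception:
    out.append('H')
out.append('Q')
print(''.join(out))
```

Execution trace: 'D' (try body) → 'R' (try body, no exception) → 'Q' (after the try/except). Output: DRQ

Answer: DRQ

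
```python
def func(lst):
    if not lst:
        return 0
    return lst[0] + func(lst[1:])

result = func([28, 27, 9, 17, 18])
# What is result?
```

28 + 27 + 9 + 17 + 18 + 0 = 99

Answer: 99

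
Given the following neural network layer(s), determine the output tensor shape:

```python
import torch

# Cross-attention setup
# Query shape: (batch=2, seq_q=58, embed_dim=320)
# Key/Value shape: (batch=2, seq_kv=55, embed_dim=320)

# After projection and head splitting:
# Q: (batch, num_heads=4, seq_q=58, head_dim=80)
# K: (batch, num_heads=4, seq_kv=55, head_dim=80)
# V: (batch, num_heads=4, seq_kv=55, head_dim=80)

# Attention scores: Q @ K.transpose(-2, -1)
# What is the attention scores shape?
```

Input: (2, 58, 320) -> Output: (2, 4, 58, 55)

Answer: (2, 4, 58, 55)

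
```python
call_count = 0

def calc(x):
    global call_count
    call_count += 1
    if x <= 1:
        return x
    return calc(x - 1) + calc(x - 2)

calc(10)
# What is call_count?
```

Calls(x) = 1 + Calls(x-1) + Calls(x-2); Calls(0)=Calls(1)=1. For x=10 this gives 177.

Answer: 177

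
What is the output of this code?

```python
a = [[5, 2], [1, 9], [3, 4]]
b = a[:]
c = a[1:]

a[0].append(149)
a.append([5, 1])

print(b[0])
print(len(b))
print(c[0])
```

Key concept: slice with nested mutation.
Step by step:
`a = [[5, 2], [1, 9], [3, 4]]` → a = [[5, 2], [1, 9], [3, 4]]
`b = a[:]` → b = [[5, 2], [1, 9], [3, 4]]
`c = a[1:]` → c = [[1, 9], [3, 4]]
`a[0].append(149)` → a = [[5, 2, 149], [1, 9], [3, 4]]; b = [[5, 2, 149], [1, 9], [3, 4]]
`a.append([5, 1])` → a = [[5, 2, 149], [1, 9], [3, 4], [5, 1]]
`print(b[0])` → prints [5, 2, 149]
`print(len(b))` → prints 3
`print(c[0])` → prints [1, 9]

Answer:
[5, 2, 149]
3
[1, 9]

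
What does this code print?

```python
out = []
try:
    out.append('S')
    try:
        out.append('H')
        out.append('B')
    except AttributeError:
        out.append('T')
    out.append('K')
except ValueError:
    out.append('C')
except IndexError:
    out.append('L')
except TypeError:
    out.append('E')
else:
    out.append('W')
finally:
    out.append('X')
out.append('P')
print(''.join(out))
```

Execution trace: 'S' (try body) → 'H' (inner try body) → 'B' (inner try body, no exception) → 'K' (try body, no exception) → 'W' (else) → 'X' (finally) → 'P' (after the try/except). Output: SHBKWXP

Answer: SHBKWXP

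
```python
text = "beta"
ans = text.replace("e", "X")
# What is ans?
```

Trace:
`text = "beta"` → text = 'beta'
`ans = text.replace("e", "X")` → ans = 'bXta'
So ans = 'bXta'

Answer: 'bXta'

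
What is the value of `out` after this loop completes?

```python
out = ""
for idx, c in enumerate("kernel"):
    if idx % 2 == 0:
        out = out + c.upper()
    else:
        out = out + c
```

Uppercase even positions in 'kernel'
`out` takes the values: "" → "K" → "Ke" → "KeR" → "KeRn" → "KeRnE" → "KeRnEl"

Answer: "KeRnEl"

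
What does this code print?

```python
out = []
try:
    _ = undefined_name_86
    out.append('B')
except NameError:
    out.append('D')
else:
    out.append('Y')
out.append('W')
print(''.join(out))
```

Execution trace: 'D' (except NameError) → 'W' (after the try/except). Output: DW

Answer: DW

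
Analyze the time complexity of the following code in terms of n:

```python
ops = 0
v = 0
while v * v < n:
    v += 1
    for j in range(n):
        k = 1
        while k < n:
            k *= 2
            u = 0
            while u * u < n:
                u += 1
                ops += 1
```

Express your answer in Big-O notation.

Each loop level contributes: √n × n × log n × √n. Multiplying the contributions gives O(n^2 log n).

Answer: O(n^2 log n)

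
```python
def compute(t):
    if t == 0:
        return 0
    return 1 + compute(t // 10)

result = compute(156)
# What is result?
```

Count of digits of 156: 3

Answer: 3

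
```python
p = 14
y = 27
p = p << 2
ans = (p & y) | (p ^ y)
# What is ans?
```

Trace:
`p = 14` → p = 14
`y = 27` → y = 27
`p = p << 2` → p = 56
`ans = (p & y) | (p ^ y)` → ans = 59
So ans = 59

Answer: 59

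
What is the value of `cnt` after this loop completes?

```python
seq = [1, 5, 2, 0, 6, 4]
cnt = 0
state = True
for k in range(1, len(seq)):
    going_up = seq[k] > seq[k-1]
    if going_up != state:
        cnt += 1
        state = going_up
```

Count direction changes in [1, 5, 2, 0, 6, 4]
`cnt` takes the values: 0 → 1 → 2 → 3

Answer: 3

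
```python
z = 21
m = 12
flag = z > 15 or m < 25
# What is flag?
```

Trace:
`z = 21` → z = 21
`m = 12` → m = 12
`flag = z > 15 or m < 25` → flag = True
So flag = True

Answer: True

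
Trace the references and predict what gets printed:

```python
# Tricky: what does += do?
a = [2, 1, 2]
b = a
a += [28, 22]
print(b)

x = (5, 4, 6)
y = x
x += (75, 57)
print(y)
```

Key concept: += behavior differs for mutable vs immutable.
Step by step:
`a = [2, 1, 2]` → a = [2, 1, 2]
`b = a` → b = [2, 1, 2] (same object as a)
`a += [28, 22]` → a = [2, 1, 2, 28, 22] (same object as b); b = [2, 1, 2, 28, 22] (same object as a)
`print(b)` → prints [2, 1, 2, 28, 22]
`x = (5, 4, 6)` → x = (5, 4, 6)
`y = x` → y = (5, 4, 6)
`x += (75, 57)` → x = (5, 4, 6, 75, 57)
`print(y)` → prints (5, 4, 6)

Answer:
[2, 1, 2, 28, 22]
(5, 4, 6)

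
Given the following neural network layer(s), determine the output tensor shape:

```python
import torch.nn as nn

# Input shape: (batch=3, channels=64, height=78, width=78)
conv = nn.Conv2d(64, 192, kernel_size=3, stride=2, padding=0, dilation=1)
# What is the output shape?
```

Input: (3, 64, 78, 78) -> Output: (3, 192, 38, 38)

Answer: (3, 192, 38, 38)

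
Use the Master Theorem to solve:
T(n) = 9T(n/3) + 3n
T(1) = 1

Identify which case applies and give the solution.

a=9, b=3, f(n)=3n. log_3(9) = 2. Since c=1 < 2, Case 1 applies: T(n) = Θ(n^log_b(a)) = O(n^2).

Answer: O(n^2) - Case 1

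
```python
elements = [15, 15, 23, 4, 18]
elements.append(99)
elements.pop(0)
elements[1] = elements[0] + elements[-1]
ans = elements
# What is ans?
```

Trace:
`elements = [15, 15, 23, 4, 18]` → elements = [15, 15, 23, 4, 18]
`elements.append(99)` → elements = [15, 15, 23, 4, 18, 99]
`elements.pop(0)` → elements = [15, 23, 4, 18, 99]
`elements[1] = elements[0] + elements[-1]` → elements = [15, 114, 4, 18, 99]
`ans = elements` → ans = [15, 114, 4, 18, 99]
So ans = [15, 114, 4, 18, 99]

Answer: [15, 114, 4, 18, 99]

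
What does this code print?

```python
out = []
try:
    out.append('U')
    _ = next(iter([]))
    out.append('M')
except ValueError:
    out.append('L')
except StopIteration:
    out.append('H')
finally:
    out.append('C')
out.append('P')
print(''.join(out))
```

Execution trace: 'U' (try body) → 'H' (except StopIteration) → 'C' (finally) → 'P' (after the try/except). Output: UHCP

Answer: UHCP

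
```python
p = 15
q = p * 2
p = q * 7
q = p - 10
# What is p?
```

Trace:
`p = 15` → p = 15
`q = p * 2` → q = 30
`p = q * 7` → p = 210
`q = p - 10` → q = 200
So p = 210

Answer: 210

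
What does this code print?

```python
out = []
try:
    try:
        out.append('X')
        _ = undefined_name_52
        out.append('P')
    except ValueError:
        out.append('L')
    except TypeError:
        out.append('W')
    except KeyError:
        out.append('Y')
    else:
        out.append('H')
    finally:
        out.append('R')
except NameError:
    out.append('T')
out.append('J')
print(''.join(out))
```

Execution trace: 'X' (try body) → 'R' (finally) → 'T' (outer except NameError) → 'J' (after the try/except). Output: XRTJ

Answer: XRTJ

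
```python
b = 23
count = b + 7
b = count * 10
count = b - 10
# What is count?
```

Trace:
`b = 23` → b = 23
`count = b + 7` → count = 30
`b = count * 10` → b = 300
`count = b - 10` → count = 290
So count = 290

Answer: 290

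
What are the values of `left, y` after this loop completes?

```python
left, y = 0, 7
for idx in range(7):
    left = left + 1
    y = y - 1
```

left goes 0→7, y goes 7→0
`left, y` takes the values: (0, 7) → (1, 7) → (1, 6) → (2, 6) → (2, 5) → (3, 5) → (3, 4) → (4, 4) → (4, 3) → (5, 3) → (5, 2) → (6, 2) → (6, 1) → (7, 1) → (7, 0)

Answer: 7, 0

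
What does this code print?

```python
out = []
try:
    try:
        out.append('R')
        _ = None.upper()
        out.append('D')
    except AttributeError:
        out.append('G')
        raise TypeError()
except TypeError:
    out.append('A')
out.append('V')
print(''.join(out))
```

Execution trace: 'R' (inner try body) → 'G' (inner except AttributeError) → 'A' (outer except TypeError) → 'V' (after the try/except). Output: RGAV

Answer: RGAV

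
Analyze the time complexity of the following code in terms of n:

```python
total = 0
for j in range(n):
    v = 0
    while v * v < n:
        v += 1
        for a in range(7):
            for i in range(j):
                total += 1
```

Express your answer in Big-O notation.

Each loop level contributes: n × √n × 1 × n. Multiplying the contributions gives O(n^2√n).

Answer: O(n^2√n)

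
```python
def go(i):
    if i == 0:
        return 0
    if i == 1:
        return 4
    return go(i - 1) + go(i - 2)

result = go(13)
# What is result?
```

Build up from base cases: go(0)=0, go(1)=4, go(2)=4, go(3)=8, go(4)=12, go(5)=20, go(6)=32, ..., go(13)=932

Answer: 932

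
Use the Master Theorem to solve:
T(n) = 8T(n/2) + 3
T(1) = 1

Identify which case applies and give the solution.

a=8, b=2, f(n)=3. log_2(8) = 3. Since c=0 < 3, Case 1 applies: T(n) = Θ(n^log_b(a)) = O(n^3).

Answer: O(n^3) - Case 1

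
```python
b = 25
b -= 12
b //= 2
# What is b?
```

Trace:
`b = 25` → b = 25
`b -= 12` → b = 13
`b //= 2` → b = 6
So b = 6

Answer: 6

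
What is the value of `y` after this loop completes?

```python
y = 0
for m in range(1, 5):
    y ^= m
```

XOR of 1 to 4
`y` takes the values: 0 → 1 → 3 → 0 → 4

Answer: 4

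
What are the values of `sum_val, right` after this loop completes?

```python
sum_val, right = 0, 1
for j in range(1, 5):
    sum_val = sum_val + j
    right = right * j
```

Sum and factorial of 1 to 4
`sum_val, right` takes the values: (0, 1) → (1, 1) → (3, 1) → (3, 2) → (6, 2) → (6, 6) → (10, 6) → (10, 24)

Answer: 10, 24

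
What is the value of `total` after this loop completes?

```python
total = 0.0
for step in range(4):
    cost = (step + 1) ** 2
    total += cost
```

Sum of squared losses 1² + 2² + ... + 4²
`total` takes the values: 0.0 → 1.0 → 5.0 → 14.0 → 30.0

Answer: 30.0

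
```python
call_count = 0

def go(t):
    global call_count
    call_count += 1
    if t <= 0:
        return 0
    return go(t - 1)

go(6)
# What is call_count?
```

Linear recursion stepping by 1: 7 calls from t=6 down to ≤0.

Answer: 7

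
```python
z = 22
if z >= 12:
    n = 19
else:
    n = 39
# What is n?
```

Trace:
`z = 22` → z = 22
`if z >= 12: ...` → z >= 12 is True → n = 19
So n = 19

Answer: 19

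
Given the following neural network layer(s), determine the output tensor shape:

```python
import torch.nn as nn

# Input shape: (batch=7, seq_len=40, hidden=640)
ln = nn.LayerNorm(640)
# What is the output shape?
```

Input: (7, 40, 640) -> Output: (7, 40, 640)

Answer: (7, 40, 640)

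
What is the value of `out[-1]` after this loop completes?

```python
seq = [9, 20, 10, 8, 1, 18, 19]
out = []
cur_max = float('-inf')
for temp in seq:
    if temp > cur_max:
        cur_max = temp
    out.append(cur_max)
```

Running max ends at 20
`out` takes the values: [] → [9] → [9, 20] → [9, 20, 20] → [9, 20, 20, 20] → [9, 20, 20, 20, 20] → [9, 20, 20, 20, 20, 20] → [9, 20, 20, 20, 20, 20, 20]
So `out[-1]` = 20

Answer: 20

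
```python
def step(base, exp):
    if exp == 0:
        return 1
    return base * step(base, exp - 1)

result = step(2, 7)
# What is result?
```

step(2, 7) = 2 * 2 * 2 * 2 * 2 * 2 * 2 = 128

Answer: 128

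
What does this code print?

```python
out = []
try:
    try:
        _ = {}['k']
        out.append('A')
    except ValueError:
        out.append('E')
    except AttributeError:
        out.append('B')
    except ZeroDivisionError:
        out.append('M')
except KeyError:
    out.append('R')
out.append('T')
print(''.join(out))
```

Execution trace: 'R' (outer except KeyError) → 'T' (after the try/except). Output: RT

Answer: RT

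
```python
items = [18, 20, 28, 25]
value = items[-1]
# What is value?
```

Trace:
`items = [18, 20, 28, 25]` → items = [18, 20, 28, 25]
`value = items[-1]` → value = 25
So value = 25

Answer: 25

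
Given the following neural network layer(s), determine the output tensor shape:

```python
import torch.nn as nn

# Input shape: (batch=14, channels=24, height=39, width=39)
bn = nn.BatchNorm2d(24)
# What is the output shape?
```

Input: (14, 24, 39, 39) -> Output: (14, 24, 39, 39)

Answer: (14, 24, 39, 39)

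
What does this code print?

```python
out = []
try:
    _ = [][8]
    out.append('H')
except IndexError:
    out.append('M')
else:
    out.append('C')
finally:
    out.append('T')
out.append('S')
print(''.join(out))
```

Execution trace: 'M' (except IndexError) → 'T' (finally) → 'S' (after the try/except). Output: MTS

Answer: MTS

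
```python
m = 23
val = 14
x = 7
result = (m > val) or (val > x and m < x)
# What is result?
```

Trace:
`m = 23` → m = 23
`val = 14` → val = 14
`x = 7` → x = 7
`result = (m > val) or (val > x and m < x)` → result = True
So result = True

Answer: True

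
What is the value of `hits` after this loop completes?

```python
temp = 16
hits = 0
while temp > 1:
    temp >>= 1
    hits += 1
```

Count right shifts until 1
`hits` takes the values: 0 → 1 → 2 → 3 → 4

Answer: 4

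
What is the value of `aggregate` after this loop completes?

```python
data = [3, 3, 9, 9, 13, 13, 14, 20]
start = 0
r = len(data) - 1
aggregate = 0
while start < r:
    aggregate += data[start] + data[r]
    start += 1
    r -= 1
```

Sum of pairs from ends
`aggregate` takes the values: 0 → 23 → 40 → 62 → 84

Answer: 84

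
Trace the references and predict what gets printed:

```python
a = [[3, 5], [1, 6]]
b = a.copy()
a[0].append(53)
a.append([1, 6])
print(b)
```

Key concept: shallow copy with nested lists.
Step by step:
`a = [[3, 5], [1, 6]]` → a = [[3, 5], [1, 6]]
`b = a.copy()` → b = [[3, 5], [1, 6]]
`a[0].append(53)` → a = [[3, 5, 53], [1, 6]]; b = [[3, 5, 53], [1, 6]]
`a.append([1, 6])` → a = [[3, 5, 53], [1, 6], [1, 6]]
`print(b)` → prints [[3, 5, 53], [1, 6]]

Answer: [[3, 5, 53], [1, 6]]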